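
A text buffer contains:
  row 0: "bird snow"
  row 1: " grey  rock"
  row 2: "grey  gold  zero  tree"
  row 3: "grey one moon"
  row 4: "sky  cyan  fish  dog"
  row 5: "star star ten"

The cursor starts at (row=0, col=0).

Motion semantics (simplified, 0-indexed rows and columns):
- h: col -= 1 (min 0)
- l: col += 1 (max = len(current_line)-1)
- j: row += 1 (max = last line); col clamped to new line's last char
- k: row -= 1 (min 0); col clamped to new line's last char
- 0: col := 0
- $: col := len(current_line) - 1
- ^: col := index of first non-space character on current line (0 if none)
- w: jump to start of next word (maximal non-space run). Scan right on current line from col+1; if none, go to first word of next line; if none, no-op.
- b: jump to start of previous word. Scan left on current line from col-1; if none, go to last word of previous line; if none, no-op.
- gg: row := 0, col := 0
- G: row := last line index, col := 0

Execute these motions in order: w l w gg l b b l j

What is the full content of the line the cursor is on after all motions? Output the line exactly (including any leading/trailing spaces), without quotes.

Answer:  grey  rock

Derivation:
After 1 (w): row=0 col=5 char='s'
After 2 (l): row=0 col=6 char='n'
After 3 (w): row=1 col=1 char='g'
After 4 (gg): row=0 col=0 char='b'
After 5 (l): row=0 col=1 char='i'
After 6 (b): row=0 col=0 char='b'
After 7 (b): row=0 col=0 char='b'
After 8 (l): row=0 col=1 char='i'
After 9 (j): row=1 col=1 char='g'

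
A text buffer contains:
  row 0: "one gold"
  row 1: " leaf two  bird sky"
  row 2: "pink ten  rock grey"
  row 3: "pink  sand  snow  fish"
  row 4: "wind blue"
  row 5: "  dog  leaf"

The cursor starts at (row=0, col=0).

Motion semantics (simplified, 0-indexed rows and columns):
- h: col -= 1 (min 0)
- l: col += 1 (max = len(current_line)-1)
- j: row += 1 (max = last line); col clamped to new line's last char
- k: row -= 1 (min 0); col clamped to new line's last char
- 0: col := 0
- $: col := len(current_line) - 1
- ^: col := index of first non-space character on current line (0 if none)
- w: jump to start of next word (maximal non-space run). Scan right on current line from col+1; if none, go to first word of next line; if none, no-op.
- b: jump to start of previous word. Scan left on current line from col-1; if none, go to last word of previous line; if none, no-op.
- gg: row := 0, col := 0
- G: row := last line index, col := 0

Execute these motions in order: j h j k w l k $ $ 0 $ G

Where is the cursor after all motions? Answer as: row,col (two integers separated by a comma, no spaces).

After 1 (j): row=1 col=0 char='_'
After 2 (h): row=1 col=0 char='_'
After 3 (j): row=2 col=0 char='p'
After 4 (k): row=1 col=0 char='_'
After 5 (w): row=1 col=1 char='l'
After 6 (l): row=1 col=2 char='e'
After 7 (k): row=0 col=2 char='e'
After 8 ($): row=0 col=7 char='d'
After 9 ($): row=0 col=7 char='d'
After 10 (0): row=0 col=0 char='o'
After 11 ($): row=0 col=7 char='d'
After 12 (G): row=5 col=0 char='_'

Answer: 5,0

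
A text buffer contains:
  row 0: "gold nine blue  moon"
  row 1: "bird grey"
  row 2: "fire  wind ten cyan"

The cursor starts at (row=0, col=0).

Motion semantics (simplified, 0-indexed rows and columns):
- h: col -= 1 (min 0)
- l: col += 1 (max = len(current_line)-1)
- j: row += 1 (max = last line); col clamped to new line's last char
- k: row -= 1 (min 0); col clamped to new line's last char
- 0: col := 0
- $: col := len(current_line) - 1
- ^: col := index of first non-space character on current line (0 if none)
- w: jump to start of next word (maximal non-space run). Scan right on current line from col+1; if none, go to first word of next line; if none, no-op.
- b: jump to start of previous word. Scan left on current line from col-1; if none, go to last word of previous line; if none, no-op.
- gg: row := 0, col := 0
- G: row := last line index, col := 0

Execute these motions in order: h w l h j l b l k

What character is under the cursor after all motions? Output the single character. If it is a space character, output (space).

Answer: i

Derivation:
After 1 (h): row=0 col=0 char='g'
After 2 (w): row=0 col=5 char='n'
After 3 (l): row=0 col=6 char='i'
After 4 (h): row=0 col=5 char='n'
After 5 (j): row=1 col=5 char='g'
After 6 (l): row=1 col=6 char='r'
After 7 (b): row=1 col=5 char='g'
After 8 (l): row=1 col=6 char='r'
After 9 (k): row=0 col=6 char='i'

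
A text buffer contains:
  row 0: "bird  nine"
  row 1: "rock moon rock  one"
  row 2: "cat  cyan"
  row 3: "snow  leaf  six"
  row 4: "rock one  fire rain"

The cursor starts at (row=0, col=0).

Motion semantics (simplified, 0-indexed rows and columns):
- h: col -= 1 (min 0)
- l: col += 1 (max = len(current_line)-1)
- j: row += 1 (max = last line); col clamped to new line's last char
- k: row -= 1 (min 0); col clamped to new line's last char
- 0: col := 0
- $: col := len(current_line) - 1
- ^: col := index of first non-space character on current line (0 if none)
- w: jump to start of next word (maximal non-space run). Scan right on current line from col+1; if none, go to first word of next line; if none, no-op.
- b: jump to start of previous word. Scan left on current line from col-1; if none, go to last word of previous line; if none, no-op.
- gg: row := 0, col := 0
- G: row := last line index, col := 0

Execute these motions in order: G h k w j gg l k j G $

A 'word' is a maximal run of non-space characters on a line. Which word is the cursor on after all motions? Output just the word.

After 1 (G): row=4 col=0 char='r'
After 2 (h): row=4 col=0 char='r'
After 3 (k): row=3 col=0 char='s'
After 4 (w): row=3 col=6 char='l'
After 5 (j): row=4 col=6 char='n'
After 6 (gg): row=0 col=0 char='b'
After 7 (l): row=0 col=1 char='i'
After 8 (k): row=0 col=1 char='i'
After 9 (j): row=1 col=1 char='o'
After 10 (G): row=4 col=0 char='r'
After 11 ($): row=4 col=18 char='n'

Answer: rain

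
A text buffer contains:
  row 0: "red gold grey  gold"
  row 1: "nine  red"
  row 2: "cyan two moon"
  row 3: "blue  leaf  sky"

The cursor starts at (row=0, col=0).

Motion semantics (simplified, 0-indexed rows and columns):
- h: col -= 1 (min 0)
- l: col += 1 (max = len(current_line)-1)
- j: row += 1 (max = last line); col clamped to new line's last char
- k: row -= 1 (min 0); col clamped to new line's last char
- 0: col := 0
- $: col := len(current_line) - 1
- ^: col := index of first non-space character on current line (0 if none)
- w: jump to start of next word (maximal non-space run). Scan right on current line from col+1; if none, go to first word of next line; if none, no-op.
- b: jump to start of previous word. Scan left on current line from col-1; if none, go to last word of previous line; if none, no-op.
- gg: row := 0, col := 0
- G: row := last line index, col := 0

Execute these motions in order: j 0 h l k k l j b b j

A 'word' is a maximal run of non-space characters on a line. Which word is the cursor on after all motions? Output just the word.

Answer: red

Derivation:
After 1 (j): row=1 col=0 char='n'
After 2 (0): row=1 col=0 char='n'
After 3 (h): row=1 col=0 char='n'
After 4 (l): row=1 col=1 char='i'
After 5 (k): row=0 col=1 char='e'
After 6 (k): row=0 col=1 char='e'
After 7 (l): row=0 col=2 char='d'
After 8 (j): row=1 col=2 char='n'
After 9 (b): row=1 col=0 char='n'
After 10 (b): row=0 col=15 char='g'
After 11 (j): row=1 col=8 char='d'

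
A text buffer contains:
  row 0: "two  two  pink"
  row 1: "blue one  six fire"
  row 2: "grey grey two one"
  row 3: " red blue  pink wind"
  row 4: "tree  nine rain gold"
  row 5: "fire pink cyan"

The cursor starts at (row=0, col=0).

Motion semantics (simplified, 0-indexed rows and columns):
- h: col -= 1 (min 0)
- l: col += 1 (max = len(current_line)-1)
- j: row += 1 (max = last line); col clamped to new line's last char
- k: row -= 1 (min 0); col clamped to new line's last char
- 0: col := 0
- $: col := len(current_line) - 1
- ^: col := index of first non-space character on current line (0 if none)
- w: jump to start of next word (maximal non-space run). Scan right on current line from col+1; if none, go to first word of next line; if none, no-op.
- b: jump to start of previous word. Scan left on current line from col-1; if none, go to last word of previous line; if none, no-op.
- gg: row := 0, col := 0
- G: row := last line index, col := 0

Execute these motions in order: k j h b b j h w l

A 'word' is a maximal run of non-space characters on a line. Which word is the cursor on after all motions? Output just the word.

Answer: one

Derivation:
After 1 (k): row=0 col=0 char='t'
After 2 (j): row=1 col=0 char='b'
After 3 (h): row=1 col=0 char='b'
After 4 (b): row=0 col=10 char='p'
After 5 (b): row=0 col=5 char='t'
After 6 (j): row=1 col=5 char='o'
After 7 (h): row=1 col=4 char='_'
After 8 (w): row=1 col=5 char='o'
After 9 (l): row=1 col=6 char='n'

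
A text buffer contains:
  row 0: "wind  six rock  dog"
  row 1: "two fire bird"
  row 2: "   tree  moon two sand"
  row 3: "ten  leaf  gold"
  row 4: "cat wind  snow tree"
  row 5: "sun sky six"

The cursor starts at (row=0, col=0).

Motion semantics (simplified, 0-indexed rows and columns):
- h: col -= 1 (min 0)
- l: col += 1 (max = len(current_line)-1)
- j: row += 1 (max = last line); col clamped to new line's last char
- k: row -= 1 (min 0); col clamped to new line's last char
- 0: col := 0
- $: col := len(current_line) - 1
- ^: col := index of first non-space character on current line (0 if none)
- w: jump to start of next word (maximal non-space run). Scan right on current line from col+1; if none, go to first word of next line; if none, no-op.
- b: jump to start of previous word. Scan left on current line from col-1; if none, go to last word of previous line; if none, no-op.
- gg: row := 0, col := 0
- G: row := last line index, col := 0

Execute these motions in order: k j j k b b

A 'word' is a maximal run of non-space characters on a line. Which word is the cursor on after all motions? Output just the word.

After 1 (k): row=0 col=0 char='w'
After 2 (j): row=1 col=0 char='t'
After 3 (j): row=2 col=0 char='_'
After 4 (k): row=1 col=0 char='t'
After 5 (b): row=0 col=16 char='d'
After 6 (b): row=0 col=10 char='r'

Answer: rock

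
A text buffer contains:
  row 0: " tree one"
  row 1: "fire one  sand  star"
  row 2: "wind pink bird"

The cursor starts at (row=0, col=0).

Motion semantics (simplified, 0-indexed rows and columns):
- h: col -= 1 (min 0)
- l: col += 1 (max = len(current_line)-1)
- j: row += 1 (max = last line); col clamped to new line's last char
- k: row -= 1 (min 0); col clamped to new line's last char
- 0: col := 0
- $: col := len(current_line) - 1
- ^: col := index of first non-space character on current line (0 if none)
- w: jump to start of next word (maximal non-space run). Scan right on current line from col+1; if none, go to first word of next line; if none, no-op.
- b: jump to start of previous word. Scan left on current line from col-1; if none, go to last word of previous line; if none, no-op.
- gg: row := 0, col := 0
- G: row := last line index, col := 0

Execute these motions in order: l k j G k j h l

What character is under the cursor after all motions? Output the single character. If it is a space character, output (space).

After 1 (l): row=0 col=1 char='t'
After 2 (k): row=0 col=1 char='t'
After 3 (j): row=1 col=1 char='i'
After 4 (G): row=2 col=0 char='w'
After 5 (k): row=1 col=0 char='f'
After 6 (j): row=2 col=0 char='w'
After 7 (h): row=2 col=0 char='w'
After 8 (l): row=2 col=1 char='i'

Answer: i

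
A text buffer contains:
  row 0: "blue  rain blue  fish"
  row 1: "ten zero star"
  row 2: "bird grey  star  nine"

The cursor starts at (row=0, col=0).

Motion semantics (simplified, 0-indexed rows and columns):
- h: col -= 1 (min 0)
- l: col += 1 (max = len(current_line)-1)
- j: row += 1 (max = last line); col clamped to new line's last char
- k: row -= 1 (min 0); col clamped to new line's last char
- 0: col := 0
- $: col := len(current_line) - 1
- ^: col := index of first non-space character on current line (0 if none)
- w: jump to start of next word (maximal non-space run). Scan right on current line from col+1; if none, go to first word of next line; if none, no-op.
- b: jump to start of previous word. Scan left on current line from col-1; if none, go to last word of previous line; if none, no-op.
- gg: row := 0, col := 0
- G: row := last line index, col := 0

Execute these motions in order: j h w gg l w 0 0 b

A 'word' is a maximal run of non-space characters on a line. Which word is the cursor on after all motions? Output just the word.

After 1 (j): row=1 col=0 char='t'
After 2 (h): row=1 col=0 char='t'
After 3 (w): row=1 col=4 char='z'
After 4 (gg): row=0 col=0 char='b'
After 5 (l): row=0 col=1 char='l'
After 6 (w): row=0 col=6 char='r'
After 7 (0): row=0 col=0 char='b'
After 8 (0): row=0 col=0 char='b'
After 9 (b): row=0 col=0 char='b'

Answer: blue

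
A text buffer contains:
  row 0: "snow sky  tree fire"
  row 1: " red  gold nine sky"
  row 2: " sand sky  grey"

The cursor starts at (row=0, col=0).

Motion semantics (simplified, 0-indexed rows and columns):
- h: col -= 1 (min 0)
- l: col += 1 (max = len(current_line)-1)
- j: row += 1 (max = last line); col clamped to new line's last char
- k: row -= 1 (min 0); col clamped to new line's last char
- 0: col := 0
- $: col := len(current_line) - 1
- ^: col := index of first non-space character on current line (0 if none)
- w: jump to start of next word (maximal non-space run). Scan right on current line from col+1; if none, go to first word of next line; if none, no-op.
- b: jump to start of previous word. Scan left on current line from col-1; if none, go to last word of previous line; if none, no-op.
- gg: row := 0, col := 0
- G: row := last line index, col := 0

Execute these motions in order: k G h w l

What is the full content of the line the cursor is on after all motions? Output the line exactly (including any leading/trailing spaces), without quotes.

After 1 (k): row=0 col=0 char='s'
After 2 (G): row=2 col=0 char='_'
After 3 (h): row=2 col=0 char='_'
After 4 (w): row=2 col=1 char='s'
After 5 (l): row=2 col=2 char='a'

Answer:  sand sky  grey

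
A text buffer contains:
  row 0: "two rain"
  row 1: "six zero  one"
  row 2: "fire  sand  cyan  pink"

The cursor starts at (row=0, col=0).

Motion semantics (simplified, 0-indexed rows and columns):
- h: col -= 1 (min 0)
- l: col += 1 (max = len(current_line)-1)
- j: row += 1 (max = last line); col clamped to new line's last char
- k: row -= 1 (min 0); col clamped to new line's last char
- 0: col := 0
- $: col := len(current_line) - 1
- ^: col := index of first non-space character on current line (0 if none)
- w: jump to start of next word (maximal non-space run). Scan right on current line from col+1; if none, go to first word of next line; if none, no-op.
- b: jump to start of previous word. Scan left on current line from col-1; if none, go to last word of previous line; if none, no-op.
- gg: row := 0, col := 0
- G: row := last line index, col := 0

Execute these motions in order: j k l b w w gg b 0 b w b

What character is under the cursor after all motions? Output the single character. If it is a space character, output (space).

After 1 (j): row=1 col=0 char='s'
After 2 (k): row=0 col=0 char='t'
After 3 (l): row=0 col=1 char='w'
After 4 (b): row=0 col=0 char='t'
After 5 (w): row=0 col=4 char='r'
After 6 (w): row=1 col=0 char='s'
After 7 (gg): row=0 col=0 char='t'
After 8 (b): row=0 col=0 char='t'
After 9 (0): row=0 col=0 char='t'
After 10 (b): row=0 col=0 char='t'
After 11 (w): row=0 col=4 char='r'
After 12 (b): row=0 col=0 char='t'

Answer: t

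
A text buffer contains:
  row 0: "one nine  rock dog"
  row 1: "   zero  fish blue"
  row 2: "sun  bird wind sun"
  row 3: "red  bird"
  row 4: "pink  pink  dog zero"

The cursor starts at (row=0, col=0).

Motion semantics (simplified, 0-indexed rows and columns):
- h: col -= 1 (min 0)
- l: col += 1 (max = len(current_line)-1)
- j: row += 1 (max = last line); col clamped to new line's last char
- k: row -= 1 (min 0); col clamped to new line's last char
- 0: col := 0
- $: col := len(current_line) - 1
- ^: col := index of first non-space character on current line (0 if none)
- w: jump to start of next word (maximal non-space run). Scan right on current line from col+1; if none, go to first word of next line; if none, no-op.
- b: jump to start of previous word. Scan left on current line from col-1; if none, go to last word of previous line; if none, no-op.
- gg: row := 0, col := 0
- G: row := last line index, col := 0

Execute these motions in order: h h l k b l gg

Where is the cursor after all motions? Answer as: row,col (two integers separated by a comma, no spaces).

Answer: 0,0

Derivation:
After 1 (h): row=0 col=0 char='o'
After 2 (h): row=0 col=0 char='o'
After 3 (l): row=0 col=1 char='n'
After 4 (k): row=0 col=1 char='n'
After 5 (b): row=0 col=0 char='o'
After 6 (l): row=0 col=1 char='n'
After 7 (gg): row=0 col=0 char='o'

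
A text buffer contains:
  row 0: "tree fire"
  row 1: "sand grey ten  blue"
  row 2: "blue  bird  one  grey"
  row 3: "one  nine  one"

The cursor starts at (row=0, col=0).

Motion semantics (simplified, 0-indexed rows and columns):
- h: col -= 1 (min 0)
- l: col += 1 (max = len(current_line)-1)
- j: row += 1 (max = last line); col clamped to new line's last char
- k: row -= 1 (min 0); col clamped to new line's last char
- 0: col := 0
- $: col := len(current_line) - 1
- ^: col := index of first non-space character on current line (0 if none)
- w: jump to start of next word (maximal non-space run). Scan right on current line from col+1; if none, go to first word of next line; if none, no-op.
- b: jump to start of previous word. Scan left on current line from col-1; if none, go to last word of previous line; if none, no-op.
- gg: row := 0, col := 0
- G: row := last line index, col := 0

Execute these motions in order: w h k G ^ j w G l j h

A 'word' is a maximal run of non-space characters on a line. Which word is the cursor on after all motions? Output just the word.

After 1 (w): row=0 col=5 char='f'
After 2 (h): row=0 col=4 char='_'
After 3 (k): row=0 col=4 char='_'
After 4 (G): row=3 col=0 char='o'
After 5 (^): row=3 col=0 char='o'
After 6 (j): row=3 col=0 char='o'
After 7 (w): row=3 col=5 char='n'
After 8 (G): row=3 col=0 char='o'
After 9 (l): row=3 col=1 char='n'
After 10 (j): row=3 col=1 char='n'
After 11 (h): row=3 col=0 char='o'

Answer: one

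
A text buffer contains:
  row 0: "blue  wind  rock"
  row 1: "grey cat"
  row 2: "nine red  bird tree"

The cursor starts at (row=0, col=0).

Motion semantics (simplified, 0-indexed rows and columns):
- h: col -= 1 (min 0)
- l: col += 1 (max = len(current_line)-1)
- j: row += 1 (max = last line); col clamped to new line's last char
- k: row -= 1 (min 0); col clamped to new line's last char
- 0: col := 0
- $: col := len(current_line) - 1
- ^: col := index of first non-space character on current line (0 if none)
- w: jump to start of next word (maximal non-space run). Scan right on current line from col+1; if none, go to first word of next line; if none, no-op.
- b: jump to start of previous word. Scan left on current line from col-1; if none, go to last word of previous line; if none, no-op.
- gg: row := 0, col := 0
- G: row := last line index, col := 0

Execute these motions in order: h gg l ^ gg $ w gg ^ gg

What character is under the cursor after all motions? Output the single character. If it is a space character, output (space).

Answer: b

Derivation:
After 1 (h): row=0 col=0 char='b'
After 2 (gg): row=0 col=0 char='b'
After 3 (l): row=0 col=1 char='l'
After 4 (^): row=0 col=0 char='b'
After 5 (gg): row=0 col=0 char='b'
After 6 ($): row=0 col=15 char='k'
After 7 (w): row=1 col=0 char='g'
After 8 (gg): row=0 col=0 char='b'
After 9 (^): row=0 col=0 char='b'
After 10 (gg): row=0 col=0 char='b'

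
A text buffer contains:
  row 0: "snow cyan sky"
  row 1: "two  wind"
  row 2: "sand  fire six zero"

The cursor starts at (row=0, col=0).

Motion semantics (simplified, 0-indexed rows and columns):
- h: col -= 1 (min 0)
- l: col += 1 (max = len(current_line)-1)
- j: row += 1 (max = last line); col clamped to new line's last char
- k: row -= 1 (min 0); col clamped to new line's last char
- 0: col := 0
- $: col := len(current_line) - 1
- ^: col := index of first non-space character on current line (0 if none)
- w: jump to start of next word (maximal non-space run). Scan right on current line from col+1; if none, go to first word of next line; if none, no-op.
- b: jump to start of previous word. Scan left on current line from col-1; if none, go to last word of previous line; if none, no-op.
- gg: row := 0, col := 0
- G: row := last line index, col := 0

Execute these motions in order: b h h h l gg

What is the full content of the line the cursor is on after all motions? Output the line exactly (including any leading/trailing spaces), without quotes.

Answer: snow cyan sky

Derivation:
After 1 (b): row=0 col=0 char='s'
After 2 (h): row=0 col=0 char='s'
After 3 (h): row=0 col=0 char='s'
After 4 (h): row=0 col=0 char='s'
After 5 (l): row=0 col=1 char='n'
After 6 (gg): row=0 col=0 char='s'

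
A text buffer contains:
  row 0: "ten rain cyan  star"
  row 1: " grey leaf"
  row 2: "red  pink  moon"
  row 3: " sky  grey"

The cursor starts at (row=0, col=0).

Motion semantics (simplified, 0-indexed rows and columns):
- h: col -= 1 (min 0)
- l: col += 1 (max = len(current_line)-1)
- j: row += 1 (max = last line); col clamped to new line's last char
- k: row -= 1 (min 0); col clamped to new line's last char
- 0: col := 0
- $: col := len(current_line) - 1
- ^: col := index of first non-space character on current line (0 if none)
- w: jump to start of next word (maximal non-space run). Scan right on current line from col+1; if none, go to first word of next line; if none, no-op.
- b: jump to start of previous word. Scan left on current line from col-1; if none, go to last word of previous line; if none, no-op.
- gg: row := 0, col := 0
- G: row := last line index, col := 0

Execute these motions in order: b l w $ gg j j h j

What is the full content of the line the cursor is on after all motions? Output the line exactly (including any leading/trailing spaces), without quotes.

Answer:  sky  grey

Derivation:
After 1 (b): row=0 col=0 char='t'
After 2 (l): row=0 col=1 char='e'
After 3 (w): row=0 col=4 char='r'
After 4 ($): row=0 col=18 char='r'
After 5 (gg): row=0 col=0 char='t'
After 6 (j): row=1 col=0 char='_'
After 7 (j): row=2 col=0 char='r'
After 8 (h): row=2 col=0 char='r'
After 9 (j): row=3 col=0 char='_'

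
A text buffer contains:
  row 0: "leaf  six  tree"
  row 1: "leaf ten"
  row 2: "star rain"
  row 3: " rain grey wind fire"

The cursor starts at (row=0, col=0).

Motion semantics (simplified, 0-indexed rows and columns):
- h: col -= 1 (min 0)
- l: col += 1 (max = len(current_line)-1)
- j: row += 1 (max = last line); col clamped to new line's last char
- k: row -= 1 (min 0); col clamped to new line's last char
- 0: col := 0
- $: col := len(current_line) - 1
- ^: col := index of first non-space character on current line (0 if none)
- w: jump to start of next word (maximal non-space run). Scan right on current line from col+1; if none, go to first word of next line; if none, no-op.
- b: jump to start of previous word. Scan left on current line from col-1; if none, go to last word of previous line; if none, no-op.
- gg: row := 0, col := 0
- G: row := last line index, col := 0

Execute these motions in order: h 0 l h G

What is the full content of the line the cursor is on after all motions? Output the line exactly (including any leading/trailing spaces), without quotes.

Answer:  rain grey wind fire

Derivation:
After 1 (h): row=0 col=0 char='l'
After 2 (0): row=0 col=0 char='l'
After 3 (l): row=0 col=1 char='e'
After 4 (h): row=0 col=0 char='l'
After 5 (G): row=3 col=0 char='_'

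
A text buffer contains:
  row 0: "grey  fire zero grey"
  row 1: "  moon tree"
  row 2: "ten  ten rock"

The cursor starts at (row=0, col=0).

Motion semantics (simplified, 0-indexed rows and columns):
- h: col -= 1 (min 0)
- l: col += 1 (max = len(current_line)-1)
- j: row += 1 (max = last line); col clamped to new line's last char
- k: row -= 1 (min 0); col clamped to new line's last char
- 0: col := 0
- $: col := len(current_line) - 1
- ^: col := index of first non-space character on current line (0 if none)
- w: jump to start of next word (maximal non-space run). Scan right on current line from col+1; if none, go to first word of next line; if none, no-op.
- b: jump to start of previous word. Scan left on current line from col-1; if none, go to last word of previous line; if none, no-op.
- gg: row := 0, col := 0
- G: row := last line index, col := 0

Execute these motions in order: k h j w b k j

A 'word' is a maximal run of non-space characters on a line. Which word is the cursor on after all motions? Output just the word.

Answer: tree

Derivation:
After 1 (k): row=0 col=0 char='g'
After 2 (h): row=0 col=0 char='g'
After 3 (j): row=1 col=0 char='_'
After 4 (w): row=1 col=2 char='m'
After 5 (b): row=0 col=16 char='g'
After 6 (k): row=0 col=16 char='g'
After 7 (j): row=1 col=10 char='e'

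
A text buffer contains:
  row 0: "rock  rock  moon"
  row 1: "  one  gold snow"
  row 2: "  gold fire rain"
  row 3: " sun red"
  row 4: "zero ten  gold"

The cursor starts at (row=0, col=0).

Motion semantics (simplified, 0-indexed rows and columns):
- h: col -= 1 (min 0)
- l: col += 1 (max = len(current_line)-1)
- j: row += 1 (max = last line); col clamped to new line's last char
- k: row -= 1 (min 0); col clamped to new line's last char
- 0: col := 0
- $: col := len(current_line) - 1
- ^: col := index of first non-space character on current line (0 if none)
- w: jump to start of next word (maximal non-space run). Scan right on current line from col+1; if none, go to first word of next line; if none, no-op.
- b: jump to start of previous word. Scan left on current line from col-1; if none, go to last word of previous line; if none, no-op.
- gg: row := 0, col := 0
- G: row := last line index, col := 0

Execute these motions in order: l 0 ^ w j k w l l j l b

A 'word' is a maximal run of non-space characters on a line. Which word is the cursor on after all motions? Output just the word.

Answer: snow

Derivation:
After 1 (l): row=0 col=1 char='o'
After 2 (0): row=0 col=0 char='r'
After 3 (^): row=0 col=0 char='r'
After 4 (w): row=0 col=6 char='r'
After 5 (j): row=1 col=6 char='_'
After 6 (k): row=0 col=6 char='r'
After 7 (w): row=0 col=12 char='m'
After 8 (l): row=0 col=13 char='o'
After 9 (l): row=0 col=14 char='o'
After 10 (j): row=1 col=14 char='o'
After 11 (l): row=1 col=15 char='w'
After 12 (b): row=1 col=12 char='s'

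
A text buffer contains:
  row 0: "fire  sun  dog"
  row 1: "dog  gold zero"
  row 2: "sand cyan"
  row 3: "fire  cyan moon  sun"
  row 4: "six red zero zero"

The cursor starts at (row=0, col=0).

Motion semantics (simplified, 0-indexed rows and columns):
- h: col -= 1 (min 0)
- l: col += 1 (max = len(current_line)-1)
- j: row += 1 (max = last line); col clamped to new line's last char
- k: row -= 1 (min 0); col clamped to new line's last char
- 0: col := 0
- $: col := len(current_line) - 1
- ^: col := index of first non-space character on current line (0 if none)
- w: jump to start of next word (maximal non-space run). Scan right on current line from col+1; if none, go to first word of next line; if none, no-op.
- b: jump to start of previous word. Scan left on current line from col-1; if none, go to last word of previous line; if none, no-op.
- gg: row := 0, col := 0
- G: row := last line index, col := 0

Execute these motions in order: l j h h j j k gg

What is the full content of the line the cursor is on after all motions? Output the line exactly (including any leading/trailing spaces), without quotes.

Answer: fire  sun  dog

Derivation:
After 1 (l): row=0 col=1 char='i'
After 2 (j): row=1 col=1 char='o'
After 3 (h): row=1 col=0 char='d'
After 4 (h): row=1 col=0 char='d'
After 5 (j): row=2 col=0 char='s'
After 6 (j): row=3 col=0 char='f'
After 7 (k): row=2 col=0 char='s'
After 8 (gg): row=0 col=0 char='f'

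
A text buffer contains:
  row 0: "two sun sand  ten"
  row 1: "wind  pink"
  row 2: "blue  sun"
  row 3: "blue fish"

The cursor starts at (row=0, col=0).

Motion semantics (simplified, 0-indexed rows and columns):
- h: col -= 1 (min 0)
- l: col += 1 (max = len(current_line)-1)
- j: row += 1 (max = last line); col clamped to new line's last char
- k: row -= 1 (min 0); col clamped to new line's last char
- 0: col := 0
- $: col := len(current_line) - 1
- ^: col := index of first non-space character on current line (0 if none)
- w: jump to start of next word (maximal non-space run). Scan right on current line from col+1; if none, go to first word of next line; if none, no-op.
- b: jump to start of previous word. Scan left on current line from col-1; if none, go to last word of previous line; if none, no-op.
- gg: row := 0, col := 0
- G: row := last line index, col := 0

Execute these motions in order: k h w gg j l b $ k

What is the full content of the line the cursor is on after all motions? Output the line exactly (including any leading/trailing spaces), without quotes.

Answer: two sun sand  ten

Derivation:
After 1 (k): row=0 col=0 char='t'
After 2 (h): row=0 col=0 char='t'
After 3 (w): row=0 col=4 char='s'
After 4 (gg): row=0 col=0 char='t'
After 5 (j): row=1 col=0 char='w'
After 6 (l): row=1 col=1 char='i'
After 7 (b): row=1 col=0 char='w'
After 8 ($): row=1 col=9 char='k'
After 9 (k): row=0 col=9 char='a'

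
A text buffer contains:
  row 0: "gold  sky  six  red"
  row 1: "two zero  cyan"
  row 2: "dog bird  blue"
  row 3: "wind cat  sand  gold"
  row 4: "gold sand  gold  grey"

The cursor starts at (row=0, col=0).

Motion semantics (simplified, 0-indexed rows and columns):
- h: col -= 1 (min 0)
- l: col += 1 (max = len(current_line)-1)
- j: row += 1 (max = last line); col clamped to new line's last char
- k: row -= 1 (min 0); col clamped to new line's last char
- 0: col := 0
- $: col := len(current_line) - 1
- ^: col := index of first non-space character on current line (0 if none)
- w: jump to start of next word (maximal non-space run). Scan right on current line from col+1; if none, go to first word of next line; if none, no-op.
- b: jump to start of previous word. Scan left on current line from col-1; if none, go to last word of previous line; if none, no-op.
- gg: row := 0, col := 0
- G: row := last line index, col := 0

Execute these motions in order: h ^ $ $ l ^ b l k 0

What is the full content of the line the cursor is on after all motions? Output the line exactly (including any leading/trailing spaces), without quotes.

Answer: gold  sky  six  red

Derivation:
After 1 (h): row=0 col=0 char='g'
After 2 (^): row=0 col=0 char='g'
After 3 ($): row=0 col=18 char='d'
After 4 ($): row=0 col=18 char='d'
After 5 (l): row=0 col=18 char='d'
After 6 (^): row=0 col=0 char='g'
After 7 (b): row=0 col=0 char='g'
After 8 (l): row=0 col=1 char='o'
After 9 (k): row=0 col=1 char='o'
After 10 (0): row=0 col=0 char='g'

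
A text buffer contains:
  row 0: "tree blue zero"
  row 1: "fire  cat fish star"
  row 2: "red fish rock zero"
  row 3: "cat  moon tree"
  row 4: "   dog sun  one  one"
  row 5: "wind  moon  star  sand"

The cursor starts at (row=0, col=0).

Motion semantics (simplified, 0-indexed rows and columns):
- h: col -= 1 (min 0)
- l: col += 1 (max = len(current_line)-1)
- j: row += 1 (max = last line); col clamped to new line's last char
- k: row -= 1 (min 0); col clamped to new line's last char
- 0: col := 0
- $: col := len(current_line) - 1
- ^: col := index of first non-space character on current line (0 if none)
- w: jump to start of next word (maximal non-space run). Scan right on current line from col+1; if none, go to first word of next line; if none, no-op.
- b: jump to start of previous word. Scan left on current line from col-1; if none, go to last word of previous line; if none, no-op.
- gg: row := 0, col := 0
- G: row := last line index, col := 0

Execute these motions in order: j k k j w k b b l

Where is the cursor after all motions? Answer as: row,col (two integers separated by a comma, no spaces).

Answer: 0,1

Derivation:
After 1 (j): row=1 col=0 char='f'
After 2 (k): row=0 col=0 char='t'
After 3 (k): row=0 col=0 char='t'
After 4 (j): row=1 col=0 char='f'
After 5 (w): row=1 col=6 char='c'
After 6 (k): row=0 col=6 char='l'
After 7 (b): row=0 col=5 char='b'
After 8 (b): row=0 col=0 char='t'
After 9 (l): row=0 col=1 char='r'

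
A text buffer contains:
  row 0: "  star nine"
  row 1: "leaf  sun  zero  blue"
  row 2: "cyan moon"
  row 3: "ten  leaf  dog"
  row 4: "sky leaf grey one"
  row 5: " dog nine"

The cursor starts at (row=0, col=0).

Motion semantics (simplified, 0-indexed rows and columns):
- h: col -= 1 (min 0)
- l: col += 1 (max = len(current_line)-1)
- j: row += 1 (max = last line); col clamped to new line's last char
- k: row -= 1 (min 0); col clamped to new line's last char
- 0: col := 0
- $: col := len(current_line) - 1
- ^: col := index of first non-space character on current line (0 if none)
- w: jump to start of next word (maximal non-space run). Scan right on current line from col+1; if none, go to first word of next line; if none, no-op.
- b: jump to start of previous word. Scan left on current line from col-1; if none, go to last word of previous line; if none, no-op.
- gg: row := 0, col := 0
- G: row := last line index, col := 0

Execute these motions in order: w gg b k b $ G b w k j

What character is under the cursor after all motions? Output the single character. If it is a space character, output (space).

Answer: d

Derivation:
After 1 (w): row=0 col=2 char='s'
After 2 (gg): row=0 col=0 char='_'
After 3 (b): row=0 col=0 char='_'
After 4 (k): row=0 col=0 char='_'
After 5 (b): row=0 col=0 char='_'
After 6 ($): row=0 col=10 char='e'
After 7 (G): row=5 col=0 char='_'
After 8 (b): row=4 col=14 char='o'
After 9 (w): row=5 col=1 char='d'
After 10 (k): row=4 col=1 char='k'
After 11 (j): row=5 col=1 char='d'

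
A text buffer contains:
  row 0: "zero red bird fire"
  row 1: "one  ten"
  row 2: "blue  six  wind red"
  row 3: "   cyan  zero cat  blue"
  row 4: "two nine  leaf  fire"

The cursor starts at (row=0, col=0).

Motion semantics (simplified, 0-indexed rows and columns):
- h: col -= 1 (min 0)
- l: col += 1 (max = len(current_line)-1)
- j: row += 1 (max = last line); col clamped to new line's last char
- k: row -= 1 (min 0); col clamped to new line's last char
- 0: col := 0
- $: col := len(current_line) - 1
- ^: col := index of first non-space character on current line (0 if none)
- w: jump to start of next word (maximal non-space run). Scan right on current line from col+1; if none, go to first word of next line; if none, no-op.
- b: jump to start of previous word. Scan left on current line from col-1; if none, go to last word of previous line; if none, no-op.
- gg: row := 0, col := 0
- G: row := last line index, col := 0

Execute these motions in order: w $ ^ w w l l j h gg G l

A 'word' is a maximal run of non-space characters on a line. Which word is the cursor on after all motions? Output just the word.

After 1 (w): row=0 col=5 char='r'
After 2 ($): row=0 col=17 char='e'
After 3 (^): row=0 col=0 char='z'
After 4 (w): row=0 col=5 char='r'
After 5 (w): row=0 col=9 char='b'
After 6 (l): row=0 col=10 char='i'
After 7 (l): row=0 col=11 char='r'
After 8 (j): row=1 col=7 char='n'
After 9 (h): row=1 col=6 char='e'
After 10 (gg): row=0 col=0 char='z'
After 11 (G): row=4 col=0 char='t'
After 12 (l): row=4 col=1 char='w'

Answer: two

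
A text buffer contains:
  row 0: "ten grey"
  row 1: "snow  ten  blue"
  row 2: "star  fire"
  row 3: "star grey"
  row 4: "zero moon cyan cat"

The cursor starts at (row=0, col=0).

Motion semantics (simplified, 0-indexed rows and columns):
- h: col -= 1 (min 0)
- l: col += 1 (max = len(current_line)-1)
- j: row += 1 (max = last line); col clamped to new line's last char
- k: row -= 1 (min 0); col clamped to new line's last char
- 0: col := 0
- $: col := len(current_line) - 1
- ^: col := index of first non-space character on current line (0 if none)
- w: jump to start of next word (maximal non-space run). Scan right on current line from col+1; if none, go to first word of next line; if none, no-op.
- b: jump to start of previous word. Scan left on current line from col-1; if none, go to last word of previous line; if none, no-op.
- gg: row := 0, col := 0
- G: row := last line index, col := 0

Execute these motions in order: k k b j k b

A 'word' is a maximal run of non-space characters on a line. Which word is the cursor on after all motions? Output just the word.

Answer: ten

Derivation:
After 1 (k): row=0 col=0 char='t'
After 2 (k): row=0 col=0 char='t'
After 3 (b): row=0 col=0 char='t'
After 4 (j): row=1 col=0 char='s'
After 5 (k): row=0 col=0 char='t'
After 6 (b): row=0 col=0 char='t'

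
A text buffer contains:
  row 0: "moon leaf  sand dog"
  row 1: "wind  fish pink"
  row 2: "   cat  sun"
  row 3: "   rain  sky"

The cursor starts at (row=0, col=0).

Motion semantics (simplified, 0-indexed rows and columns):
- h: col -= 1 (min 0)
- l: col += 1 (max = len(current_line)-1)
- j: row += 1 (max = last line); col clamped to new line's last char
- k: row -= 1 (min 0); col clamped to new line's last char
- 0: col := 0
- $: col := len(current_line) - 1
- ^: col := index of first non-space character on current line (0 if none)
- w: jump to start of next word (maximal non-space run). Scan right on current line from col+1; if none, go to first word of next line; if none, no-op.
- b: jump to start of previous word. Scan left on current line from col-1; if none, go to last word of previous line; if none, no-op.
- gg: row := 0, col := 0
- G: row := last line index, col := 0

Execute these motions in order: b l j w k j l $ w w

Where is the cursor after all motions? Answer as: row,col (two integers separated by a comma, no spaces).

Answer: 2,8

Derivation:
After 1 (b): row=0 col=0 char='m'
After 2 (l): row=0 col=1 char='o'
After 3 (j): row=1 col=1 char='i'
After 4 (w): row=1 col=6 char='f'
After 5 (k): row=0 col=6 char='e'
After 6 (j): row=1 col=6 char='f'
After 7 (l): row=1 col=7 char='i'
After 8 ($): row=1 col=14 char='k'
After 9 (w): row=2 col=3 char='c'
After 10 (w): row=2 col=8 char='s'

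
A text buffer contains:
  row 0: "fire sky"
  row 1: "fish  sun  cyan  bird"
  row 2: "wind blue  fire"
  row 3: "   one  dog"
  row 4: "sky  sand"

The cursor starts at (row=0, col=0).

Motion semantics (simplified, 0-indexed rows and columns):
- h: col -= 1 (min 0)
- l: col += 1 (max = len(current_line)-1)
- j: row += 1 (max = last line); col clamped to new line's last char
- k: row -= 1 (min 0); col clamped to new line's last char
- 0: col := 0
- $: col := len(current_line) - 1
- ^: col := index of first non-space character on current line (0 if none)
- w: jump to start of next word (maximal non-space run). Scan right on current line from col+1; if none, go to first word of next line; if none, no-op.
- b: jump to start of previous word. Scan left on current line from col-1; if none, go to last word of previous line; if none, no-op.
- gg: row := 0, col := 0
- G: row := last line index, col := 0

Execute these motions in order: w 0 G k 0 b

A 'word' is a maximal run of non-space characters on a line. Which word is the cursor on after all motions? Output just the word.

After 1 (w): row=0 col=5 char='s'
After 2 (0): row=0 col=0 char='f'
After 3 (G): row=4 col=0 char='s'
After 4 (k): row=3 col=0 char='_'
After 5 (0): row=3 col=0 char='_'
After 6 (b): row=2 col=11 char='f'

Answer: fire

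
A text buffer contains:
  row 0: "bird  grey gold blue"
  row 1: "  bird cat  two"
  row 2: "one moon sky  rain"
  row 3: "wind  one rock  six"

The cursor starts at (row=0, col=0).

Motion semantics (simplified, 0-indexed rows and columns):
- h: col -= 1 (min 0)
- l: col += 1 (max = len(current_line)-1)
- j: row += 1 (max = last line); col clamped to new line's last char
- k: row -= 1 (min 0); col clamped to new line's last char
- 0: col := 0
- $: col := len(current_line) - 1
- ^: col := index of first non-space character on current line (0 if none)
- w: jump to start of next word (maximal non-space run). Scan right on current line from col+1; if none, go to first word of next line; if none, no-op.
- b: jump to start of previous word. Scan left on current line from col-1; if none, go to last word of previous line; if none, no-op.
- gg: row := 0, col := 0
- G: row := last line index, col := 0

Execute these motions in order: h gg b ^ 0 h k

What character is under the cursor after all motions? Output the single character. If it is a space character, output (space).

After 1 (h): row=0 col=0 char='b'
After 2 (gg): row=0 col=0 char='b'
After 3 (b): row=0 col=0 char='b'
After 4 (^): row=0 col=0 char='b'
After 5 (0): row=0 col=0 char='b'
After 6 (h): row=0 col=0 char='b'
After 7 (k): row=0 col=0 char='b'

Answer: b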